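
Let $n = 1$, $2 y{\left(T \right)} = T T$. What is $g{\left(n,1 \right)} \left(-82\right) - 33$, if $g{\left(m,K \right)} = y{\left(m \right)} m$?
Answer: $-74$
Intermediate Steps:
$y{\left(T \right)} = \frac{T^{2}}{2}$ ($y{\left(T \right)} = \frac{T T}{2} = \frac{T^{2}}{2}$)
$g{\left(m,K \right)} = \frac{m^{3}}{2}$ ($g{\left(m,K \right)} = \frac{m^{2}}{2} m = \frac{m^{3}}{2}$)
$g{\left(n,1 \right)} \left(-82\right) - 33 = \frac{1^{3}}{2} \left(-82\right) - 33 = \frac{1}{2} \cdot 1 \left(-82\right) - 33 = \frac{1}{2} \left(-82\right) - 33 = -41 - 33 = -74$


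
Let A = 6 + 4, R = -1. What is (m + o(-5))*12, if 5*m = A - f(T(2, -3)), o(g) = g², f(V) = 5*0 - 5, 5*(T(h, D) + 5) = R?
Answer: 336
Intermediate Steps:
T(h, D) = -26/5 (T(h, D) = -5 + (⅕)*(-1) = -5 - ⅕ = -26/5)
f(V) = -5 (f(V) = 0 - 5 = -5)
A = 10
m = 3 (m = (10 - 1*(-5))/5 = (10 + 5)/5 = (⅕)*15 = 3)
(m + o(-5))*12 = (3 + (-5)²)*12 = (3 + 25)*12 = 28*12 = 336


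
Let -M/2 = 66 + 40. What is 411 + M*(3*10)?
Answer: -5949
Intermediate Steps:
M = -212 (M = -2*(66 + 40) = -2*106 = -212)
411 + M*(3*10) = 411 - 636*10 = 411 - 212*30 = 411 - 6360 = -5949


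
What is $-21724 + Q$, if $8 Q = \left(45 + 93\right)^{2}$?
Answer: $- \frac{38687}{2} \approx -19344.0$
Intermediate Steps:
$Q = \frac{4761}{2}$ ($Q = \frac{\left(45 + 93\right)^{2}}{8} = \frac{138^{2}}{8} = \frac{1}{8} \cdot 19044 = \frac{4761}{2} \approx 2380.5$)
$-21724 + Q = -21724 + \frac{4761}{2} = - \frac{38687}{2}$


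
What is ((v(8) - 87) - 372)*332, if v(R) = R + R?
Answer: -147076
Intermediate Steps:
v(R) = 2*R
((v(8) - 87) - 372)*332 = ((2*8 - 87) - 372)*332 = ((16 - 87) - 372)*332 = (-71 - 372)*332 = -443*332 = -147076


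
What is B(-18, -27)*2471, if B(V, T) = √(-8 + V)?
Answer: 2471*I*√26 ≈ 12600.0*I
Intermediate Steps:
B(-18, -27)*2471 = √(-8 - 18)*2471 = √(-26)*2471 = (I*√26)*2471 = 2471*I*√26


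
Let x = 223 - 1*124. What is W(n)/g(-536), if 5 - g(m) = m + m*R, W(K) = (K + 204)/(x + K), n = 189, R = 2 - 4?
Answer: -131/50976 ≈ -0.0025698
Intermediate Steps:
R = -2
x = 99 (x = 223 - 124 = 99)
W(K) = (204 + K)/(99 + K) (W(K) = (K + 204)/(99 + K) = (204 + K)/(99 + K))
g(m) = 5 + m (g(m) = 5 - (m + m*(-2)) = 5 - (m - 2*m) = 5 - (-1)*m = 5 + m)
W(n)/g(-536) = ((204 + 189)/(99 + 189))/(5 - 536) = (393/288)/(-531) = ((1/288)*393)*(-1/531) = (131/96)*(-1/531) = -131/50976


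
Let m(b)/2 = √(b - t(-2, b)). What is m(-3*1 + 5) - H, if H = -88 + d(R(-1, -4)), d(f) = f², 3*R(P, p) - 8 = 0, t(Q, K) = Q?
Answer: 764/9 ≈ 84.889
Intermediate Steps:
R(P, p) = 8/3 (R(P, p) = 8/3 + (⅓)*0 = 8/3 + 0 = 8/3)
H = -728/9 (H = -88 + (8/3)² = -88 + 64/9 = -728/9 ≈ -80.889)
m(b) = 2*√(2 + b) (m(b) = 2*√(b - 1*(-2)) = 2*√(b + 2) = 2*√(2 + b))
m(-3*1 + 5) - H = 2*√(2 + (-3*1 + 5)) - 1*(-728/9) = 2*√(2 + (-3 + 5)) + 728/9 = 2*√(2 + 2) + 728/9 = 2*√4 + 728/9 = 2*2 + 728/9 = 4 + 728/9 = 764/9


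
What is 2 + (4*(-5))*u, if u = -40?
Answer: 802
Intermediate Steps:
2 + (4*(-5))*u = 2 + (4*(-5))*(-40) = 2 - 20*(-40) = 2 + 800 = 802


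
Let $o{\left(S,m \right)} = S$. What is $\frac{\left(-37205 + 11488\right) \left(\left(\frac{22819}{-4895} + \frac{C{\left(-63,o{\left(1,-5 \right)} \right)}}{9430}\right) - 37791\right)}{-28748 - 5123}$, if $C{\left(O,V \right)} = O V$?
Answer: $- \frac{8973393632233577}{312696055870} \approx -28697.0$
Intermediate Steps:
$\frac{\left(-37205 + 11488\right) \left(\left(\frac{22819}{-4895} + \frac{C{\left(-63,o{\left(1,-5 \right)} \right)}}{9430}\right) - 37791\right)}{-28748 - 5123} = \frac{\left(-37205 + 11488\right) \left(\left(\frac{22819}{-4895} + \frac{\left(-63\right) 1}{9430}\right) - 37791\right)}{-28748 - 5123} = \frac{\left(-25717\right) \left(\left(22819 \left(- \frac{1}{4895}\right) - \frac{63}{9430}\right) - 37791\right)}{-28748 - 5123} = \frac{\left(-25717\right) \left(\left(- \frac{22819}{4895} - \frac{63}{9430}\right) - 37791\right)}{-33871} = - 25717 \left(- \frac{43098311}{9231970} - 37791\right) \left(- \frac{1}{33871}\right) = \left(-25717\right) \left(- \frac{348928476581}{9231970}\right) \left(- \frac{1}{33871}\right) = \frac{8973393632233577}{9231970} \left(- \frac{1}{33871}\right) = - \frac{8973393632233577}{312696055870}$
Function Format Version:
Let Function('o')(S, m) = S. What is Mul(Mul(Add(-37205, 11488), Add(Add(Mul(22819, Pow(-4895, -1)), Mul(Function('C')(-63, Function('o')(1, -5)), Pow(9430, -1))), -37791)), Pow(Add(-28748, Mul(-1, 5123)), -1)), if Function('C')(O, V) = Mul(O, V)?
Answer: Rational(-8973393632233577, 312696055870) ≈ -28697.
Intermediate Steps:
Mul(Mul(Add(-37205, 11488), Add(Add(Mul(22819, Pow(-4895, -1)), Mul(Function('C')(-63, Function('o')(1, -5)), Pow(9430, -1))), -37791)), Pow(Add(-28748, Mul(-1, 5123)), -1)) = Mul(Mul(Add(-37205, 11488), Add(Add(Mul(22819, Pow(-4895, -1)), Mul(Mul(-63, 1), Pow(9430, -1))), -37791)), Pow(Add(-28748, Mul(-1, 5123)), -1)) = Mul(Mul(-25717, Add(Add(Mul(22819, Rational(-1, 4895)), Mul(-63, Rational(1, 9430))), -37791)), Pow(Add(-28748, -5123), -1)) = Mul(Mul(-25717, Add(Add(Rational(-22819, 4895), Rational(-63, 9430)), -37791)), Pow(-33871, -1)) = Mul(Mul(-25717, Add(Rational(-43098311, 9231970), -37791)), Rational(-1, 33871)) = Mul(Mul(-25717, Rational(-348928476581, 9231970)), Rational(-1, 33871)) = Mul(Rational(8973393632233577, 9231970), Rational(-1, 33871)) = Rational(-8973393632233577, 312696055870)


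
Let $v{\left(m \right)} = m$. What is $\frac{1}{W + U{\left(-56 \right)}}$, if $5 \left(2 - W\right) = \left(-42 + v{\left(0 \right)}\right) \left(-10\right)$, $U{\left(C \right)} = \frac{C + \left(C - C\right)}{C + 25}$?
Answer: $- \frac{31}{2486} \approx -0.01247$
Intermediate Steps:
$U{\left(C \right)} = \frac{C}{25 + C}$ ($U{\left(C \right)} = \frac{C + 0}{25 + C} = \frac{C}{25 + C}$)
$W = -82$ ($W = 2 - \frac{\left(-42 + 0\right) \left(-10\right)}{5} = 2 - \frac{\left(-42\right) \left(-10\right)}{5} = 2 - 84 = -82$)
$\frac{1}{W + U{\left(-56 \right)}} = \frac{1}{-82 - \frac{56}{25 - 56}} = \frac{1}{-82 - \frac{56}{-31}} = \frac{1}{-82 - - \frac{56}{31}} = \frac{1}{-82 + \frac{56}{31}} = \frac{1}{- \frac{2486}{31}} = - \frac{31}{2486}$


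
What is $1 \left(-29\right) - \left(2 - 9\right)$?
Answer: $-22$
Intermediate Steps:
$1 \left(-29\right) - \left(2 - 9\right) = -29 - \left(2 - 9\right) = -29 - -7 = -29 + 7 = -22$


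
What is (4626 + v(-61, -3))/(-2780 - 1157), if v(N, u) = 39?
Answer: -4665/3937 ≈ -1.1849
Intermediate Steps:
(4626 + v(-61, -3))/(-2780 - 1157) = (4626 + 39)/(-2780 - 1157) = 4665/(-3937) = 4665*(-1/3937) = -4665/3937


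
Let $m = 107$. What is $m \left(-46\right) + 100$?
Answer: $-4822$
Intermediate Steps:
$m \left(-46\right) + 100 = 107 \left(-46\right) + 100 = -4922 + 100 = -4822$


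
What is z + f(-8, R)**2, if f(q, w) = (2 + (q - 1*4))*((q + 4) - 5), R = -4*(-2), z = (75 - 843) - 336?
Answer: 6996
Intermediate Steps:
z = -1104 (z = -768 - 336 = -1104)
R = 8
f(q, w) = (-1 + q)*(-2 + q) (f(q, w) = (2 + (q - 4))*((4 + q) - 5) = (2 + (-4 + q))*(-1 + q) = (-2 + q)*(-1 + q) = (-1 + q)*(-2 + q))
z + f(-8, R)**2 = -1104 + (2 + (-8)**2 - 3*(-8))**2 = -1104 + (2 + 64 + 24)**2 = -1104 + 90**2 = -1104 + 8100 = 6996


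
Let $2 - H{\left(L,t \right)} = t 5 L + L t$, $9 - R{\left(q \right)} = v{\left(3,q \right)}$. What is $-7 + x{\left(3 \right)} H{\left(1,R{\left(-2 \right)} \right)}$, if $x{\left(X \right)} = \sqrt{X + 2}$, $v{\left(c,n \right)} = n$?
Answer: $-7 - 64 \sqrt{5} \approx -150.11$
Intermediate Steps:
$R{\left(q \right)} = 9 - q$
$x{\left(X \right)} = \sqrt{2 + X}$
$H{\left(L,t \right)} = 2 - 6 L t$ ($H{\left(L,t \right)} = 2 - \left(t 5 L + L t\right) = 2 - \left(5 t L + L t\right) = 2 - \left(5 L t + L t\right) = 2 - 6 L t$)
$-7 + x{\left(3 \right)} H{\left(1,R{\left(-2 \right)} \right)} = -7 + \sqrt{2 + 3} \left(2 - 6 \left(9 - -2\right)\right) = -7 + \sqrt{5} \left(2 - 6 \left(9 + 2\right)\right) = -7 + \sqrt{5} \left(2 - 6 \cdot 11\right) = -7 + \sqrt{5} \left(2 - 66\right) = -7 + \sqrt{5} \left(-64\right) = -7 - 64 \sqrt{5}$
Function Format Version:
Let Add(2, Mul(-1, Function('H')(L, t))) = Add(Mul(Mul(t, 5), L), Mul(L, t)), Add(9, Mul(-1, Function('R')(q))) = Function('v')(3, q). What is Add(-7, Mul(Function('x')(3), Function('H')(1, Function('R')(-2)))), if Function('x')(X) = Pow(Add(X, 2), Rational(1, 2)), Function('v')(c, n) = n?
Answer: Add(-7, Mul(-64, Pow(5, Rational(1, 2)))) ≈ -150.11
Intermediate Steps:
Function('R')(q) = Add(9, Mul(-1, q))
Function('x')(X) = Pow(Add(2, X), Rational(1, 2))
Function('H')(L, t) = Add(2, Mul(-6, L, t)) (Function('H')(L, t) = Add(2, Mul(-1, Add(Mul(Mul(t, 5), L), Mul(L, t)))) = Add(2, Mul(-1, Add(Mul(Mul(5, t), L), Mul(L, t)))) = Add(2, Mul(-1, Add(Mul(5, L, t), Mul(L, t)))) = Add(2, Mul(-1, Mul(6, L, t))) = Add(2, Mul(-6, L, t)))
Add(-7, Mul(Function('x')(3), Function('H')(1, Function('R')(-2)))) = Add(-7, Mul(Pow(Add(2, 3), Rational(1, 2)), Add(2, Mul(-6, 1, Add(9, Mul(-1, -2)))))) = Add(-7, Mul(Pow(5, Rational(1, 2)), Add(2, Mul(-6, 1, Add(9, 2))))) = Add(-7, Mul(Pow(5, Rational(1, 2)), Add(2, Mul(-6, 1, 11)))) = Add(-7, Mul(Pow(5, Rational(1, 2)), Add(2, -66))) = Add(-7, Mul(Pow(5, Rational(1, 2)), -64)) = Add(-7, Mul(-64, Pow(5, Rational(1, 2))))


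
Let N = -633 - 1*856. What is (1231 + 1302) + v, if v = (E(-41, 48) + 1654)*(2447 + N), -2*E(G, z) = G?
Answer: 1606704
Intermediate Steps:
E(G, z) = -G/2
N = -1489 (N = -633 - 856 = -1489)
v = 1604171 (v = (-1/2*(-41) + 1654)*(2447 - 1489) = (41/2 + 1654)*958 = (3349/2)*958 = 1604171)
(1231 + 1302) + v = (1231 + 1302) + 1604171 = 2533 + 1604171 = 1606704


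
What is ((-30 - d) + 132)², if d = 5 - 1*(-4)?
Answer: 8649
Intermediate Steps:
d = 9 (d = 5 + 4 = 9)
((-30 - d) + 132)² = ((-30 - 1*9) + 132)² = ((-30 - 9) + 132)² = (-39 + 132)² = 93² = 8649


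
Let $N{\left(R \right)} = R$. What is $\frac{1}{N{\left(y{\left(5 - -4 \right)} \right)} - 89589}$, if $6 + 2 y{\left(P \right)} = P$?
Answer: $- \frac{2}{179175} \approx -1.1162 \cdot 10^{-5}$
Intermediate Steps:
$y{\left(P \right)} = -3 + \frac{P}{2}$
$\frac{1}{N{\left(y{\left(5 - -4 \right)} \right)} - 89589} = \frac{1}{\left(-3 + \frac{5 - -4}{2}\right) - 89589} = \frac{1}{\left(-3 + \frac{5 + 4}{2}\right) - 89589} = \frac{1}{\left(-3 + \frac{1}{2} \cdot 9\right) - 89589} = \frac{1}{\left(-3 + \frac{9}{2}\right) - 89589} = \frac{1}{\frac{3}{2} - 89589} = \frac{1}{- \frac{179175}{2}} = - \frac{2}{179175}$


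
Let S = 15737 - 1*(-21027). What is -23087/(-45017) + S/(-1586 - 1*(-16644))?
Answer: 1001324517/338932993 ≈ 2.9543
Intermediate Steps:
S = 36764 (S = 15737 + 21027 = 36764)
-23087/(-45017) + S/(-1586 - 1*(-16644)) = -23087/(-45017) + 36764/(-1586 - 1*(-16644)) = -23087*(-1/45017) + 36764/(-1586 + 16644) = 23087/45017 + 36764/15058 = 23087/45017 + 36764*(1/15058) = 23087/45017 + 18382/7529 = 1001324517/338932993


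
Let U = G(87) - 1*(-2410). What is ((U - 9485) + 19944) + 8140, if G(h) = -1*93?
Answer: 20916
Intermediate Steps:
G(h) = -93
U = 2317 (U = -93 - 1*(-2410) = -93 + 2410 = 2317)
((U - 9485) + 19944) + 8140 = ((2317 - 9485) + 19944) + 8140 = (-7168 + 19944) + 8140 = 12776 + 8140 = 20916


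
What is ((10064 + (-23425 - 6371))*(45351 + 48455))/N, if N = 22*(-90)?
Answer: 462744998/495 ≈ 9.3484e+5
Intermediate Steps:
N = -1980
((10064 + (-23425 - 6371))*(45351 + 48455))/N = ((10064 + (-23425 - 6371))*(45351 + 48455))/(-1980) = ((10064 - 29796)*93806)*(-1/1980) = -19732*93806*(-1/1980) = -1850979992*(-1/1980) = 462744998/495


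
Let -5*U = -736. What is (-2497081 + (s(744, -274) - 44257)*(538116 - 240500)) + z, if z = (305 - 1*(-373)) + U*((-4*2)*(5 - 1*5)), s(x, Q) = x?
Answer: -12952661411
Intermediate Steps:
U = 736/5 (U = -⅕*(-736) = 736/5 ≈ 147.20)
z = 678 (z = (305 - 1*(-373)) + 736*((-4*2)*(5 - 1*5))/5 = (305 + 373) + 736*(-8*(5 - 5))/5 = 678 + 736*(-8*0)/5 = 678 + (736/5)*0 = 678 + 0 = 678)
(-2497081 + (s(744, -274) - 44257)*(538116 - 240500)) + z = (-2497081 + (744 - 44257)*(538116 - 240500)) + 678 = (-2497081 - 43513*297616) + 678 = (-2497081 - 12950165008) + 678 = -12952662089 + 678 = -12952661411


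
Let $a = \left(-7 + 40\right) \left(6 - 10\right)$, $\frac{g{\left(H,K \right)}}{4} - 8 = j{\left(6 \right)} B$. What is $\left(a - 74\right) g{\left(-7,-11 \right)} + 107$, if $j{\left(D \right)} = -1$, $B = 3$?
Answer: $-4013$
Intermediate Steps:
$g{\left(H,K \right)} = 20$ ($g{\left(H,K \right)} = 32 + 4 \left(\left(-1\right) 3\right) = 32 + 4 \left(-3\right) = 32 - 12 = 20$)
$a = -132$ ($a = 33 \left(-4\right) = -132$)
$\left(a - 74\right) g{\left(-7,-11 \right)} + 107 = \left(-132 - 74\right) 20 + 107 = \left(-206\right) 20 + 107 = -4120 + 107 = -4013$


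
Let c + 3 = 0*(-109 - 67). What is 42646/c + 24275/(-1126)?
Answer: -48092221/3378 ≈ -14237.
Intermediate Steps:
c = -3 (c = -3 + 0*(-109 - 67) = -3 + 0*(-176) = -3 + 0 = -3)
42646/c + 24275/(-1126) = 42646/(-3) + 24275/(-1126) = 42646*(-1/3) + 24275*(-1/1126) = -42646/3 - 24275/1126 = -48092221/3378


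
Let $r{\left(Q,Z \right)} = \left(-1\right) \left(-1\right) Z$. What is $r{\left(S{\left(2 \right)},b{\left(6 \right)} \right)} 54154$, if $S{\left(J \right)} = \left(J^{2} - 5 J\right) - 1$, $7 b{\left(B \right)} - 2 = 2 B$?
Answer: $108308$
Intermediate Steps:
$b{\left(B \right)} = \frac{2}{7} + \frac{2 B}{7}$
$S{\left(J \right)} = -1 + J^{2} - 5 J$
$r{\left(Q,Z \right)} = Z$ ($r{\left(Q,Z \right)} = 1 Z = Z$)
$r{\left(S{\left(2 \right)},b{\left(6 \right)} \right)} 54154 = \left(\frac{2}{7} + \frac{2}{7} \cdot 6\right) 54154 = \left(\frac{2}{7} + \frac{12}{7}\right) 54154 = 2 \cdot 54154 = 108308$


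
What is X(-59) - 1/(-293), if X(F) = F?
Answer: -17286/293 ≈ -58.997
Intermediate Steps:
X(-59) - 1/(-293) = -59 - 1/(-293) = -59 - 1*(-1/293) = -59 + 1/293 = -17286/293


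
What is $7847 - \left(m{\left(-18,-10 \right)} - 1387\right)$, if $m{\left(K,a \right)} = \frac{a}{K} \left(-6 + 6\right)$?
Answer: $9234$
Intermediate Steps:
$m{\left(K,a \right)} = 0$ ($m{\left(K,a \right)} = \frac{a}{K} 0 = 0$)
$7847 - \left(m{\left(-18,-10 \right)} - 1387\right) = 7847 - \left(0 - 1387\right) = 7847 - -1387 = 7847 + 1387 = 9234$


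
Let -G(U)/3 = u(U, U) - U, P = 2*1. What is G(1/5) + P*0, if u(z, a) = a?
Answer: 0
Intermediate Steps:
P = 2
G(U) = 0 (G(U) = -3*(U - U) = -3*0 = 0)
G(1/5) + P*0 = 0 + 2*0 = 0 + 0 = 0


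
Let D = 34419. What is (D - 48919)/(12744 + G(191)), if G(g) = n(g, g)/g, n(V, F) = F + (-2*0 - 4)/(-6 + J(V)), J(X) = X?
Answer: -512357500/450344571 ≈ -1.1377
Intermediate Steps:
n(V, F) = F - 4/(-6 + V) (n(V, F) = F + (-2*0 - 4)/(-6 + V) = F + (0 - 4)/(-6 + V) = F - 4/(-6 + V))
G(g) = (-4 + g² - 6*g)/(g*(-6 + g)) (G(g) = ((-4 - 6*g + g*g)/(-6 + g))/g = ((-4 - 6*g + g²)/(-6 + g))/g = ((-4 + g² - 6*g)/(-6 + g))/g = (-4 + g² - 6*g)/(g*(-6 + g)))
(D - 48919)/(12744 + G(191)) = (34419 - 48919)/(12744 + (-4 + 191² - 6*191)/(191*(-6 + 191))) = -14500/(12744 + (1/191)*(-4 + 36481 - 1146)/185) = -14500/(12744 + (1/191)*(1/185)*35331) = -14500/(12744 + 35331/35335) = -14500/450344571/35335 = -14500*35335/450344571 = -512357500/450344571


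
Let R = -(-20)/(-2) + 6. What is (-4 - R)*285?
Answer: 0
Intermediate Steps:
R = -4 (R = -(-20)*(-1)/2 + 6 = -5*2 + 6 = -10 + 6 = -4)
(-4 - R)*285 = (-4 - 1*(-4))*285 = (-4 + 4)*285 = 0*285 = 0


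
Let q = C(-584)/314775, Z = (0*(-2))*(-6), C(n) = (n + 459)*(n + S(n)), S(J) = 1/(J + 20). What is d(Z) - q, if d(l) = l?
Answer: -1646885/7101324 ≈ -0.23191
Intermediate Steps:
S(J) = 1/(20 + J)
C(n) = (459 + n)*(n + 1/(20 + n)) (C(n) = (n + 459)*(n + 1/(20 + n)) = (459 + n)*(n + 1/(20 + n)))
Z = 0 (Z = 0*(-6) = 0)
q = 1646885/7101324 (q = ((459 - 584 - 584*(20 - 584)*(459 - 584))/(20 - 584))/314775 = ((459 - 584 - 584*(-564)*(-125))/(-564))*(1/314775) = -(459 - 584 - 41172000)/564*(1/314775) = -1/564*(-41172125)*(1/314775) = (41172125/564)*(1/314775) = 1646885/7101324 ≈ 0.23191)
d(Z) - q = 0 - 1*1646885/7101324 = 0 - 1646885/7101324 = -1646885/7101324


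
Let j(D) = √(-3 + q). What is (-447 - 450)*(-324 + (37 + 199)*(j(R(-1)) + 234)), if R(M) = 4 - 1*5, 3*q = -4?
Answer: -49245300 - 70564*I*√39 ≈ -4.9245e+7 - 4.4067e+5*I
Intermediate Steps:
q = -4/3 (q = (⅓)*(-4) = -4/3 ≈ -1.3333)
R(M) = -1 (R(M) = 4 - 5 = -1)
j(D) = I*√39/3 (j(D) = √(-3 - 4/3) = √(-13/3) = I*√39/3)
(-447 - 450)*(-324 + (37 + 199)*(j(R(-1)) + 234)) = (-447 - 450)*(-324 + (37 + 199)*(I*√39/3 + 234)) = -897*(-324 + 236*(234 + I*√39/3)) = -897*(-324 + (55224 + 236*I*√39/3)) = -897*(54900 + 236*I*√39/3) = -49245300 - 70564*I*√39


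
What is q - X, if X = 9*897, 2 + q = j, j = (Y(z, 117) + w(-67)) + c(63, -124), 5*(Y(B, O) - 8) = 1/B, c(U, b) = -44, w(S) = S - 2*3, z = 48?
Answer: -1964159/240 ≈ -8184.0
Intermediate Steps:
w(S) = -6 + S (w(S) = S - 6 = -6 + S)
Y(B, O) = 8 + 1/(5*B)
j = -26159/240 (j = ((8 + (1/5)/48) + (-6 - 67)) - 44 = ((8 + (1/5)*(1/48)) - 73) - 44 = ((8 + 1/240) - 73) - 44 = (1921/240 - 73) - 44 = -15599/240 - 44 = -26159/240 ≈ -109.00)
q = -26639/240 (q = -2 - 26159/240 = -26639/240 ≈ -111.00)
X = 8073
q - X = -26639/240 - 1*8073 = -26639/240 - 8073 = -1964159/240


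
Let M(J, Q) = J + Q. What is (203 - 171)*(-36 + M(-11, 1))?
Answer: -1472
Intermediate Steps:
(203 - 171)*(-36 + M(-11, 1)) = (203 - 171)*(-36 + (-11 + 1)) = 32*(-36 - 10) = 32*(-46) = -1472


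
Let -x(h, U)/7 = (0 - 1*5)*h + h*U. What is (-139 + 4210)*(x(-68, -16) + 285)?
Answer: -39533481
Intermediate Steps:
x(h, U) = 35*h - 7*U*h (x(h, U) = -7*((0 - 1*5)*h + h*U) = -7*((0 - 5)*h + U*h) = -7*(-5*h + U*h) = 35*h - 7*U*h)
(-139 + 4210)*(x(-68, -16) + 285) = (-139 + 4210)*(7*(-68)*(5 - 1*(-16)) + 285) = 4071*(7*(-68)*(5 + 16) + 285) = 4071*(7*(-68)*21 + 285) = 4071*(-9996 + 285) = 4071*(-9711) = -39533481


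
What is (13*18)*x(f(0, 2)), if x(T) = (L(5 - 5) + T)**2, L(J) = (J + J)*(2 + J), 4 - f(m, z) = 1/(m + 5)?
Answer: 84474/25 ≈ 3379.0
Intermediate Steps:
f(m, z) = 4 - 1/(5 + m) (f(m, z) = 4 - 1/(m + 5) = 4 - 1/(5 + m))
L(J) = 2*J*(2 + J) (L(J) = (2*J)*(2 + J) = 2*J*(2 + J))
x(T) = T**2 (x(T) = (2*(5 - 5)*(2 + (5 - 5)) + T)**2 = (2*0*(2 + 0) + T)**2 = (2*0*2 + T)**2 = (0 + T)**2 = T**2)
(13*18)*x(f(0, 2)) = (13*18)*((19 + 4*0)/(5 + 0))**2 = 234*((19 + 0)/5)**2 = 234*((1/5)*19)**2 = 234*(19/5)**2 = 234*(361/25) = 84474/25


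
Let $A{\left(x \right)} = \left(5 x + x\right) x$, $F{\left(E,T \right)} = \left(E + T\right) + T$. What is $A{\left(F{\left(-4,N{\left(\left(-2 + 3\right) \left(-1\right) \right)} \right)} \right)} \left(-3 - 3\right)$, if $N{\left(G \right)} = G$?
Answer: $-1296$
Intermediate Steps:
$F{\left(E,T \right)} = E + 2 T$
$A{\left(x \right)} = 6 x^{2}$ ($A{\left(x \right)} = 6 x x = 6 x^{2}$)
$A{\left(F{\left(-4,N{\left(\left(-2 + 3\right) \left(-1\right) \right)} \right)} \right)} \left(-3 - 3\right) = 6 \left(-4 + 2 \left(-2 + 3\right) \left(-1\right)\right)^{2} \left(-3 - 3\right) = 6 \left(-4 + 2 \cdot 1 \left(-1\right)\right)^{2} \left(-3 - 3\right) = 6 \left(-4 + 2 \left(-1\right)\right)^{2} \left(-6\right) = 6 \left(-4 - 2\right)^{2} \left(-6\right) = 6 \left(-6\right)^{2} \left(-6\right) = 6 \cdot 36 \left(-6\right) = 216 \left(-6\right) = -1296$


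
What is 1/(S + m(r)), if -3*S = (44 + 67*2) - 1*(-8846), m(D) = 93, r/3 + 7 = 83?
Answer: -1/2915 ≈ -0.00034305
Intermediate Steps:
r = 228 (r = -21 + 3*83 = -21 + 249 = 228)
S = -3008 (S = -((44 + 67*2) - 1*(-8846))/3 = -((44 + 134) + 8846)/3 = -(178 + 8846)/3 = -⅓*9024 = -3008)
1/(S + m(r)) = 1/(-3008 + 93) = 1/(-2915) = -1/2915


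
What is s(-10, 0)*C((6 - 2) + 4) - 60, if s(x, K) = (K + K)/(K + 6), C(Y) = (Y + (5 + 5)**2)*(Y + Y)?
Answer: -60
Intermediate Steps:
C(Y) = 2*Y*(100 + Y) (C(Y) = (Y + 10**2)*(2*Y) = (Y + 100)*(2*Y) = (100 + Y)*(2*Y) = 2*Y*(100 + Y))
s(x, K) = 2*K/(6 + K) (s(x, K) = (2*K)/(6 + K) = 2*K/(6 + K))
s(-10, 0)*C((6 - 2) + 4) - 60 = (2*0/(6 + 0))*(2*((6 - 2) + 4)*(100 + ((6 - 2) + 4))) - 60 = (2*0/6)*(2*(4 + 4)*(100 + (4 + 4))) - 60 = (2*0*(1/6))*(2*8*(100 + 8)) - 60 = 0*(2*8*108) - 60 = 0*1728 - 60 = 0 - 60 = -60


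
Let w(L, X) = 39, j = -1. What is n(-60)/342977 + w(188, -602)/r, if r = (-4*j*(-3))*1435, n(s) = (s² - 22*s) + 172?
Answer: 24769379/1968687980 ≈ 0.012582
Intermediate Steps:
n(s) = 172 + s² - 22*s
r = -17220 (r = (-4*(-1)*(-3))*1435 = (4*(-3))*1435 = -12*1435 = -17220)
n(-60)/342977 + w(188, -602)/r = (172 + (-60)² - 22*(-60))/342977 + 39/(-17220) = (172 + 3600 + 1320)*(1/342977) + 39*(-1/17220) = 5092*(1/342977) - 13/5740 = 5092/342977 - 13/5740 = 24769379/1968687980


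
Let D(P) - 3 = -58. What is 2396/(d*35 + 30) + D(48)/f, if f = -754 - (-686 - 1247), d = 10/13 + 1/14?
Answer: 24454003/607185 ≈ 40.274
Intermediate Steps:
D(P) = -55 (D(P) = 3 - 58 = -55)
d = 153/182 (d = 10*(1/13) + 1*(1/14) = 10/13 + 1/14 = 153/182 ≈ 0.84066)
f = 1179 (f = -754 - 1*(-1933) = -754 + 1933 = 1179)
2396/(d*35 + 30) + D(48)/f = 2396/((153/182)*35 + 30) - 55/1179 = 2396/(765/26 + 30) - 55*1/1179 = 2396/(1545/26) - 55/1179 = 2396*(26/1545) - 55/1179 = 62296/1545 - 55/1179 = 24454003/607185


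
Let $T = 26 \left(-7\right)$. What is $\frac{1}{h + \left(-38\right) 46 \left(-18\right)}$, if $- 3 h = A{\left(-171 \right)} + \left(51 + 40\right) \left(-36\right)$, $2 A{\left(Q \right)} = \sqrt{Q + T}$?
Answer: $\frac{1172016}{38156153249} + \frac{6 i \sqrt{353}}{38156153249} \approx 3.0716 \cdot 10^{-5} + 2.9544 \cdot 10^{-9} i$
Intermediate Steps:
$T = -182$
$A{\left(Q \right)} = \frac{\sqrt{-182 + Q}}{2}$ ($A{\left(Q \right)} = \frac{\sqrt{Q - 182}}{2} = \frac{\sqrt{-182 + Q}}{2}$)
$h = 1092 - \frac{i \sqrt{353}}{6}$ ($h = - \frac{\frac{\sqrt{-182 - 171}}{2} + \left(51 + 40\right) \left(-36\right)}{3} = - \frac{\frac{\sqrt{-353}}{2} + 91 \left(-36\right)}{3} = - \frac{\frac{i \sqrt{353}}{2} - 3276}{3} = - \frac{-3276 + \frac{i \sqrt{353}}{2}}{3} = 1092 - \frac{i \sqrt{353}}{6} \approx 1092.0 - 3.1314 i$)
$\frac{1}{h + \left(-38\right) 46 \left(-18\right)} = \frac{1}{\left(1092 - \frac{i \sqrt{353}}{6}\right) + \left(-38\right) 46 \left(-18\right)} = \frac{1}{\left(1092 - \frac{i \sqrt{353}}{6}\right) - -31464} = \frac{1}{\left(1092 - \frac{i \sqrt{353}}{6}\right) + 31464} = \frac{1}{32556 - \frac{i \sqrt{353}}{6}}$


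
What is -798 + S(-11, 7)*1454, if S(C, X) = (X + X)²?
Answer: 284186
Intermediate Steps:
S(C, X) = 4*X² (S(C, X) = (2*X)² = 4*X²)
-798 + S(-11, 7)*1454 = -798 + (4*7²)*1454 = -798 + (4*49)*1454 = -798 + 196*1454 = -798 + 284984 = 284186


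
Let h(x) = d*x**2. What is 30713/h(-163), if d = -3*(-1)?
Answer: 30713/79707 ≈ 0.38532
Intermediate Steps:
d = 3
h(x) = 3*x**2
30713/h(-163) = 30713/((3*(-163)**2)) = 30713/((3*26569)) = 30713/79707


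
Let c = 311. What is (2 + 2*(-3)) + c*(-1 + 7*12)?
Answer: 25809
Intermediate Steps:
(2 + 2*(-3)) + c*(-1 + 7*12) = (2 + 2*(-3)) + 311*(-1 + 7*12) = (2 - 6) + 311*(-1 + 84) = -4 + 311*83 = -4 + 25813 = 25809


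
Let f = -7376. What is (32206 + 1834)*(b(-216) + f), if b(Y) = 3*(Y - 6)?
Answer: -273749680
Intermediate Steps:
b(Y) = -18 + 3*Y (b(Y) = 3*(-6 + Y) = -18 + 3*Y)
(32206 + 1834)*(b(-216) + f) = (32206 + 1834)*((-18 + 3*(-216)) - 7376) = 34040*((-18 - 648) - 7376) = 34040*(-666 - 7376) = 34040*(-8042) = -273749680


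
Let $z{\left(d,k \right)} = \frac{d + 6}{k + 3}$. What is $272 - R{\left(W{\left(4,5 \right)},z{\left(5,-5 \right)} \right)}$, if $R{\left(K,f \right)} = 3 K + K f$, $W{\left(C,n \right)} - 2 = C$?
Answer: $287$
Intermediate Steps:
$W{\left(C,n \right)} = 2 + C$
$z{\left(d,k \right)} = \frac{6 + d}{3 + k}$
$272 - R{\left(W{\left(4,5 \right)},z{\left(5,-5 \right)} \right)} = 272 - \left(2 + 4\right) \left(3 + \frac{6 + 5}{3 - 5}\right) = 272 - 6 \left(3 + \frac{1}{-2} \cdot 11\right) = 272 - 6 \left(3 - \frac{11}{2}\right) = 272 - 6 \left(- \frac{5}{2}\right) = 272 - -15 = 272 + 15 = 287$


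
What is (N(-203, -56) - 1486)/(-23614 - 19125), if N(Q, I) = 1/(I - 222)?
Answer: 413109/11881442 ≈ 0.034769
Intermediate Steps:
N(Q, I) = 1/(-222 + I)
(N(-203, -56) - 1486)/(-23614 - 19125) = (1/(-222 - 56) - 1486)/(-23614 - 19125) = (1/(-278) - 1486)/(-42739) = (-1/278 - 1486)*(-1/42739) = -413109/278*(-1/42739) = 413109/11881442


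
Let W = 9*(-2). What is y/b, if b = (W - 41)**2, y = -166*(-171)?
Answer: 28386/3481 ≈ 8.1546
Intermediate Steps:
W = -18
y = 28386
b = 3481 (b = (-18 - 41)**2 = (-59)**2 = 3481)
y/b = 28386/3481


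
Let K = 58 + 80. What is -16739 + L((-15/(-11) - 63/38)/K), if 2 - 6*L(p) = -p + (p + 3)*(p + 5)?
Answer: -12378951976031/739431968 ≈ -16741.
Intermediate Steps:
K = 138
L(p) = ⅓ + p/6 - (3 + p)*(5 + p)/6 (L(p) = ⅓ - (-p + (p + 3)*(p + 5))/6 = ⅓ - (-p + (3 + p)*(5 + p))/6 = ⅓ + (p/6 - (3 + p)*(5 + p)/6) = ⅓ + p/6 - (3 + p)*(5 + p)/6)
-16739 + L((-15/(-11) - 63/38)/K) = -16739 + (-13/6 - 7*(-15/(-11) - 63/38)/(6*138) - (-15/(-11) - 63/38)²/19044/6) = -16739 + (-13/6 - 7*(-15*(-1/11) - 63*1/38)/(6*138) - (-15*(-1/11) - 63*1/38)²/19044/6) = -16739 + (-13/6 - 7*(15/11 - 63/38)/(6*138) - (15/11 - 63/38)²/19044/6) = -16739 + (-13/6 - (-287)/(836*138) - (-123/418*1/138)²/6) = -16739 + (-13/6 - 7/6*(-41/19228) - (-41/19228)²/6) = -16739 + (-13/6 + 287/115368 - ⅙*1681/369715984) = -16739 + (-13/6 + 287/115368 - 1681/2218295904) = -16739 - 1600263679/739431968 = -12378951976031/739431968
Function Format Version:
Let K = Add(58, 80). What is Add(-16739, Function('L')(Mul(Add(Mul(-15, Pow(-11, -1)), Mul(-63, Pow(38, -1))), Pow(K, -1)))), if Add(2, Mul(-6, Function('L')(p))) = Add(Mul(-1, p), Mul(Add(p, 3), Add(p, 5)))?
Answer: Rational(-12378951976031, 739431968) ≈ -16741.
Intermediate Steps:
K = 138
Function('L')(p) = Add(Rational(1, 3), Mul(Rational(1, 6), p), Mul(Rational(-1, 6), Add(3, p), Add(5, p))) (Function('L')(p) = Add(Rational(1, 3), Mul(Rational(-1, 6), Add(Mul(-1, p), Mul(Add(p, 3), Add(p, 5))))) = Add(Rational(1, 3), Mul(Rational(-1, 6), Add(Mul(-1, p), Mul(Add(3, p), Add(5, p))))) = Add(Rational(1, 3), Add(Mul(Rational(1, 6), p), Mul(Rational(-1, 6), Add(3, p), Add(5, p)))) = Add(Rational(1, 3), Mul(Rational(1, 6), p), Mul(Rational(-1, 6), Add(3, p), Add(5, p))))
Add(-16739, Function('L')(Mul(Add(Mul(-15, Pow(-11, -1)), Mul(-63, Pow(38, -1))), Pow(K, -1)))) = Add(-16739, Add(Rational(-13, 6), Mul(Rational(-7, 6), Mul(Add(Mul(-15, Pow(-11, -1)), Mul(-63, Pow(38, -1))), Pow(138, -1))), Mul(Rational(-1, 6), Pow(Mul(Add(Mul(-15, Pow(-11, -1)), Mul(-63, Pow(38, -1))), Pow(138, -1)), 2)))) = Add(-16739, Add(Rational(-13, 6), Mul(Rational(-7, 6), Mul(Add(Mul(-15, Rational(-1, 11)), Mul(-63, Rational(1, 38))), Rational(1, 138))), Mul(Rational(-1, 6), Pow(Mul(Add(Mul(-15, Rational(-1, 11)), Mul(-63, Rational(1, 38))), Rational(1, 138)), 2)))) = Add(-16739, Add(Rational(-13, 6), Mul(Rational(-7, 6), Mul(Add(Rational(15, 11), Rational(-63, 38)), Rational(1, 138))), Mul(Rational(-1, 6), Pow(Mul(Add(Rational(15, 11), Rational(-63, 38)), Rational(1, 138)), 2)))) = Add(-16739, Add(Rational(-13, 6), Mul(Rational(-7, 6), Mul(Rational(-123, 418), Rational(1, 138))), Mul(Rational(-1, 6), Pow(Mul(Rational(-123, 418), Rational(1, 138)), 2)))) = Add(-16739, Add(Rational(-13, 6), Mul(Rational(-7, 6), Rational(-41, 19228)), Mul(Rational(-1, 6), Pow(Rational(-41, 19228), 2)))) = Add(-16739, Add(Rational(-13, 6), Rational(287, 115368), Mul(Rational(-1, 6), Rational(1681, 369715984)))) = Add(-16739, Add(Rational(-13, 6), Rational(287, 115368), Rational(-1681, 2218295904))) = Add(-16739, Rational(-1600263679, 739431968)) = Rational(-12378951976031, 739431968)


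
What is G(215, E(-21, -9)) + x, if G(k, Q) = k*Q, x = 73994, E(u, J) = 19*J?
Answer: 37229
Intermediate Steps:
G(k, Q) = Q*k
G(215, E(-21, -9)) + x = (19*(-9))*215 + 73994 = -171*215 + 73994 = -36765 + 73994 = 37229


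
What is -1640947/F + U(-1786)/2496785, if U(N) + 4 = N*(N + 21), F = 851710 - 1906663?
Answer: 7422605427953/2633990826105 ≈ 2.8180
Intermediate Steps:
F = -1054953
U(N) = -4 + N*(21 + N) (U(N) = -4 + N*(N + 21) = -4 + N*(21 + N))
-1640947/F + U(-1786)/2496785 = -1640947/(-1054953) + (-4 + (-1786)² + 21*(-1786))/2496785 = -1640947*(-1/1054953) + (-4 + 3189796 - 37506)*(1/2496785) = 1640947/1054953 + 3152286*(1/2496785) = 1640947/1054953 + 3152286/2496785 = 7422605427953/2633990826105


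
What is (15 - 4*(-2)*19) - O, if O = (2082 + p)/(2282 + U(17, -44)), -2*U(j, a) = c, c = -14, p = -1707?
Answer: 127296/763 ≈ 166.84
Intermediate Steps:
U(j, a) = 7 (U(j, a) = -½*(-14) = 7)
O = 125/763 (O = (2082 - 1707)/(2282 + 7) = 375/2289 = 375*(1/2289) = 125/763 ≈ 0.16383)
(15 - 4*(-2)*19) - O = (15 - 4*(-2)*19) - 1*125/763 = (15 + 8*19) - 125/763 = (15 + 152) - 125/763 = 167 - 125/763 = 127296/763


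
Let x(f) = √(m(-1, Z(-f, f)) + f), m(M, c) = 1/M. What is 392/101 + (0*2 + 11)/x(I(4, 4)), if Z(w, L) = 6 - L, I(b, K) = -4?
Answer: 392/101 - 11*I*√5/5 ≈ 3.8812 - 4.9193*I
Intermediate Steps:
x(f) = √(-1 + f) (x(f) = √(1/(-1) + f) = √(-1 + f))
392/101 + (0*2 + 11)/x(I(4, 4)) = 392/101 + (0*2 + 11)/(√(-1 - 4)) = 392*(1/101) + (0 + 11)/(√(-5)) = 392/101 + 11/((I*√5)) = 392/101 + 11*(-I*√5/5) = 392/101 - 11*I*√5/5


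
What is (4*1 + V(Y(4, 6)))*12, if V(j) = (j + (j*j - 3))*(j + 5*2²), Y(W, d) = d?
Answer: 12216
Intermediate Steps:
V(j) = (20 + j)*(-3 + j + j²) (V(j) = (j + (j² - 3))*(j + 5*4) = (j + (-3 + j²))*(j + 20) = (-3 + j + j²)*(20 + j) = (20 + j)*(-3 + j + j²))
(4*1 + V(Y(4, 6)))*12 = (4*1 + (-60 + 6³ + 17*6 + 21*6²))*12 = (4 + (-60 + 216 + 102 + 21*36))*12 = (4 + (-60 + 216 + 102 + 756))*12 = (4 + 1014)*12 = 1018*12 = 12216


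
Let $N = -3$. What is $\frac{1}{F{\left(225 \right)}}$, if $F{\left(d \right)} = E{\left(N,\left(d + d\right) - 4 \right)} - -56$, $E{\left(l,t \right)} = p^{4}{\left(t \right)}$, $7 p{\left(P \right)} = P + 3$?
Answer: $\frac{2401}{40643097657} \approx 5.9075 \cdot 10^{-8}$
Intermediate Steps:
$p{\left(P \right)} = \frac{3}{7} + \frac{P}{7}$ ($p{\left(P \right)} = \frac{P + 3}{7} = \frac{3 + P}{7} = \frac{3}{7} + \frac{P}{7}$)
$E{\left(l,t \right)} = \left(\frac{3}{7} + \frac{t}{7}\right)^{4}$
$F{\left(d \right)} = 56 + \frac{\left(-1 + 2 d\right)^{4}}{2401}$ ($F{\left(d \right)} = \frac{\left(3 + \left(\left(d + d\right) - 4\right)\right)^{4}}{2401} - -56 = \frac{\left(3 + \left(2 d - 4\right)\right)^{4}}{2401} + 56 = \frac{\left(3 + \left(-4 + 2 d\right)\right)^{4}}{2401} + 56 = \frac{\left(-1 + 2 d\right)^{4}}{2401} + 56 = 56 + \frac{\left(-1 + 2 d\right)^{4}}{2401}$)
$\frac{1}{F{\left(225 \right)}} = \frac{1}{56 + \frac{\left(-1 + 2 \cdot 225\right)^{4}}{2401}} = \frac{1}{56 + \frac{\left(-1 + 450\right)^{4}}{2401}} = \frac{1}{56 + \frac{449^{4}}{2401}} = \frac{1}{56 + \frac{1}{2401} \cdot 40642963201} = \frac{1}{56 + \frac{40642963201}{2401}} = \frac{1}{\frac{40643097657}{2401}} = \frac{2401}{40643097657}$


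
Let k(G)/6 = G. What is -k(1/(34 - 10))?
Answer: -¼ ≈ -0.25000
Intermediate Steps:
k(G) = 6*G
-k(1/(34 - 10)) = -6/(34 - 10) = -6/24 = -1*¼ = -¼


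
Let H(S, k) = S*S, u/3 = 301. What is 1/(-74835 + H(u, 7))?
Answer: 1/740574 ≈ 1.3503e-6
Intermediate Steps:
u = 903 (u = 3*301 = 903)
H(S, k) = S²
1/(-74835 + H(u, 7)) = 1/(-74835 + 903²) = 1/(-74835 + 815409) = 1/740574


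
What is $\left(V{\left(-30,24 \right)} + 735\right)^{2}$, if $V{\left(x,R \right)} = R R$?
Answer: $1718721$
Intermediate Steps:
$V{\left(x,R \right)} = R^{2}$
$\left(V{\left(-30,24 \right)} + 735\right)^{2} = \left(24^{2} + 735\right)^{2} = \left(576 + 735\right)^{2} = 1311^{2} = 1718721$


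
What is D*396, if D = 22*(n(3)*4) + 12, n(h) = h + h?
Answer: 213840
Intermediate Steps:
n(h) = 2*h
D = 540 (D = 22*((2*3)*4) + 12 = 22*(6*4) + 12 = 22*24 + 12 = 528 + 12 = 540)
D*396 = 540*396 = 213840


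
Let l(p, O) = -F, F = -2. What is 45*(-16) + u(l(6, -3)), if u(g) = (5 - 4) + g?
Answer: -717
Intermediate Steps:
l(p, O) = 2 (l(p, O) = -1*(-2) = 2)
u(g) = 1 + g
45*(-16) + u(l(6, -3)) = 45*(-16) + (1 + 2) = -720 + 3 = -717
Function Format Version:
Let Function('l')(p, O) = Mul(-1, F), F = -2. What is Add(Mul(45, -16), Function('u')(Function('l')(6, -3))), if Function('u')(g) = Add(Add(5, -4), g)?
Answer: -717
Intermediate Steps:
Function('l')(p, O) = 2 (Function('l')(p, O) = Mul(-1, -2) = 2)
Function('u')(g) = Add(1, g)
Add(Mul(45, -16), Function('u')(Function('l')(6, -3))) = Add(Mul(45, -16), Add(1, 2)) = Add(-720, 3) = -717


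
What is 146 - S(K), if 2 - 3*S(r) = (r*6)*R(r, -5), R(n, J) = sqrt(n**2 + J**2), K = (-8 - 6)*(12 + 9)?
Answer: 436/3 - 588*sqrt(86461) ≈ -1.7275e+5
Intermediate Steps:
K = -294 (K = -14*21 = -294)
R(n, J) = sqrt(J**2 + n**2)
S(r) = 2/3 - 2*r*sqrt(25 + r**2) (S(r) = 2/3 - r*6*sqrt((-5)**2 + r**2)/3 = 2/3 - 6*r*sqrt(25 + r**2)/3 = 2/3 - 2*r*sqrt(25 + r**2))
146 - S(K) = 146 - (2/3 - 2*(-294)*sqrt(25 + (-294)**2)) = 146 - (2/3 - 2*(-294)*sqrt(25 + 86436)) = 146 - (2/3 - 2*(-294)*sqrt(86461)) = 146 - (2/3 + 588*sqrt(86461)) = 146 + (-2/3 - 588*sqrt(86461)) = 436/3 - 588*sqrt(86461)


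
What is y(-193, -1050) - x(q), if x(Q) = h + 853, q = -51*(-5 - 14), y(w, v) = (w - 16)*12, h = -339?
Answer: -3022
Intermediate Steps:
y(w, v) = -192 + 12*w (y(w, v) = (-16 + w)*12 = -192 + 12*w)
q = 969 (q = -51*(-19) = 969)
x(Q) = 514 (x(Q) = -339 + 853 = 514)
y(-193, -1050) - x(q) = (-192 + 12*(-193)) - 1*514 = (-192 - 2316) - 514 = -2508 - 514 = -3022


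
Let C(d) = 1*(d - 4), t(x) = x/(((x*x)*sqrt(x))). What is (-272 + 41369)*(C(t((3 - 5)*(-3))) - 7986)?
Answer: -328365030 + 13699*sqrt(6)/12 ≈ -3.2836e+8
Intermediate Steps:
t(x) = x**(-3/2) (t(x) = x/((x**2*sqrt(x))) = x/(x**(5/2)) = x/x**(5/2) = x**(-3/2))
C(d) = -4 + d (C(d) = 1*(-4 + d) = -4 + d)
(-272 + 41369)*(C(t((3 - 5)*(-3))) - 7986) = (-272 + 41369)*((-4 + ((3 - 5)*(-3))**(-3/2)) - 7986) = 41097*((-4 + (-2*(-3))**(-3/2)) - 7986) = 41097*((-4 + 6**(-3/2)) - 7986) = 41097*((-4 + sqrt(6)/36) - 7986) = 41097*(-7990 + sqrt(6)/36) = -328365030 + 13699*sqrt(6)/12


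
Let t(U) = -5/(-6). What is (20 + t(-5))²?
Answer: 15625/36 ≈ 434.03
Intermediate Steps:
t(U) = ⅚ (t(U) = -5*(-⅙) = ⅚)
(20 + t(-5))² = (20 + ⅚)² = (125/6)² = 15625/36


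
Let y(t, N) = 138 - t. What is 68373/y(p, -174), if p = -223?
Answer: 68373/361 ≈ 189.40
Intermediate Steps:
68373/y(p, -174) = 68373/(138 - 1*(-223)) = 68373/(138 + 223) = 68373/361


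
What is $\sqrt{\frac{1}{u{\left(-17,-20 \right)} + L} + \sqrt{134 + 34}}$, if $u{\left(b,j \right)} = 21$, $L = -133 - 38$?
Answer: $\frac{\sqrt{-6 + 1800 \sqrt{42}}}{30} \approx 3.5993$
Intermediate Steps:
$L = -171$ ($L = -133 - 38 = -171$)
$\sqrt{\frac{1}{u{\left(-17,-20 \right)} + L} + \sqrt{134 + 34}} = \sqrt{\frac{1}{21 - 171} + \sqrt{134 + 34}} = \sqrt{\frac{1}{-150} + \sqrt{168}} = \sqrt{- \frac{1}{150} + 2 \sqrt{42}}$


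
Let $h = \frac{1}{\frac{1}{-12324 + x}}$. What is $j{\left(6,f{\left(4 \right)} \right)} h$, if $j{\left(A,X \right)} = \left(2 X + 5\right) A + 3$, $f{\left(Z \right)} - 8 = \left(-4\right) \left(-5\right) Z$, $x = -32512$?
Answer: $-48826404$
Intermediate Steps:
$f{\left(Z \right)} = 8 + 20 Z$ ($f{\left(Z \right)} = 8 + \left(-4\right) \left(-5\right) Z = 8 + 20 Z$)
$h = -44836$ ($h = \frac{1}{\frac{1}{-12324 - 32512}} = \frac{1}{\frac{1}{-44836}} = \frac{1}{- \frac{1}{44836}} = -44836$)
$j{\left(A,X \right)} = 3 + A \left(5 + 2 X\right)$ ($j{\left(A,X \right)} = \left(5 + 2 X\right) A + 3 = A \left(5 + 2 X\right) + 3 = 3 + A \left(5 + 2 X\right)$)
$j{\left(6,f{\left(4 \right)} \right)} h = \left(3 + 5 \cdot 6 + 2 \cdot 6 \left(8 + 20 \cdot 4\right)\right) \left(-44836\right) = \left(3 + 30 + 2 \cdot 6 \left(8 + 80\right)\right) \left(-44836\right) = \left(3 + 30 + 2 \cdot 6 \cdot 88\right) \left(-44836\right) = \left(3 + 30 + 1056\right) \left(-44836\right) = 1089 \left(-44836\right) = -48826404$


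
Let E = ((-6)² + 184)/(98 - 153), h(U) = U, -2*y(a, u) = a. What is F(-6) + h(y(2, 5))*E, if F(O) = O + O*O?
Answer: 34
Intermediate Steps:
y(a, u) = -a/2
F(O) = O + O²
E = -4 (E = (36 + 184)/(-55) = 220*(-1/55) = -4)
F(-6) + h(y(2, 5))*E = -6*(1 - 6) - ½*2*(-4) = -6*(-5) - 1*(-4) = 30 + 4 = 34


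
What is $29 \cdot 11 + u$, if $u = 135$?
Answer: $454$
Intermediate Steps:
$29 \cdot 11 + u = 29 \cdot 11 + 135 = 319 + 135 = 454$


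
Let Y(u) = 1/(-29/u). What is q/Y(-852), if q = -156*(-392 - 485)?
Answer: 330629/71 ≈ 4656.8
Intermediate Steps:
q = 136812 (q = -156*(-877) = 136812)
Y(u) = -u/29
q/Y(-852) = 136812/((-1/29*(-852))) = 136812/(852/29) = 136812*(29/852) = 330629/71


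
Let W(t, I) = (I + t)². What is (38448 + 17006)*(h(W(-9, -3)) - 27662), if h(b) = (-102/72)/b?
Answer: -1325349296831/864 ≈ -1.5340e+9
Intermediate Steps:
h(b) = -17/(12*b) (h(b) = (-102*1/72)/b = -17/(12*b))
(38448 + 17006)*(h(W(-9, -3)) - 27662) = (38448 + 17006)*(-17/(12*(-3 - 9)²) - 27662) = 55454*(-17/(12*((-12)²)) - 27662) = 55454*(-17/12/144 - 27662) = 55454*(-17/12*1/144 - 27662) = 55454*(-17/1728 - 27662) = 55454*(-47799953/1728) = -1325349296831/864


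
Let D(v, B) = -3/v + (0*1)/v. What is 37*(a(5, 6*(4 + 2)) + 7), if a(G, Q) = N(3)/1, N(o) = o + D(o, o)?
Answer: 333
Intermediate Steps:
D(v, B) = -3/v (D(v, B) = -3/v + 0/v = -3/v + 0 = -3/v)
N(o) = o - 3/o
a(G, Q) = 2 (a(G, Q) = (3 - 3/3)/1 = (3 - 3*1/3)*1 = (3 - 1)*1 = 2*1 = 2)
37*(a(5, 6*(4 + 2)) + 7) = 37*(2 + 7) = 37*9 = 333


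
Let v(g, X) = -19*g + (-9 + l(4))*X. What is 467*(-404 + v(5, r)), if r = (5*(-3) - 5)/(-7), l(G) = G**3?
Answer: -1117531/7 ≈ -1.5965e+5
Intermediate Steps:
r = 20/7 (r = (-15 - 5)*(-1/7) = -20*(-1/7) = 20/7 ≈ 2.8571)
v(g, X) = -19*g + 55*X (v(g, X) = -19*g + (-9 + 4**3)*X = -19*g + (-9 + 64)*X = -19*g + 55*X)
467*(-404 + v(5, r)) = 467*(-404 + (-19*5 + 55*(20/7))) = 467*(-404 + (-95 + 1100/7)) = 467*(-404 + 435/7) = 467*(-2393/7) = -1117531/7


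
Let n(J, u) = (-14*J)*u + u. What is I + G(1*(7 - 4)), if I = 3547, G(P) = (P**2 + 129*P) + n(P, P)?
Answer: 3820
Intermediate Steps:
n(J, u) = u - 14*J*u (n(J, u) = -14*J*u + u = u - 14*J*u)
G(P) = P**2 + 129*P + P*(1 - 14*P) (G(P) = (P**2 + 129*P) + P*(1 - 14*P) = P**2 + 129*P + P*(1 - 14*P))
I + G(1*(7 - 4)) = 3547 + 13*(1*(7 - 4))*(10 - (7 - 4)) = 3547 + 13*(1*3)*(10 - 3) = 3547 + 13*3*(10 - 1*3) = 3547 + 13*3*(10 - 3) = 3547 + 13*3*7 = 3547 + 273 = 3820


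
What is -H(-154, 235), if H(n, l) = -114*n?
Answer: -17556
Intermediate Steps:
-H(-154, 235) = -(-114)*(-154) = -1*17556 = -17556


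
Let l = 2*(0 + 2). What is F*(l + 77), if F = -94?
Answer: -7614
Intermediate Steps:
l = 4 (l = 2*2 = 4)
F*(l + 77) = -94*(4 + 77) = -94*81 = -7614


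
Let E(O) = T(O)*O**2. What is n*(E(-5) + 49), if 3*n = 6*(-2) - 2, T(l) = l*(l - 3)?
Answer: -14686/3 ≈ -4895.3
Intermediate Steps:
T(l) = l*(-3 + l)
n = -14/3 (n = (6*(-2) - 2)/3 = (-12 - 2)/3 = (1/3)*(-14) = -14/3 ≈ -4.6667)
E(O) = O**3*(-3 + O) (E(O) = (O*(-3 + O))*O**2 = O**3*(-3 + O))
n*(E(-5) + 49) = -14*((-5)**3*(-3 - 5) + 49)/3 = -14*(-125*(-8) + 49)/3 = -14*(1000 + 49)/3 = -14/3*1049 = -14686/3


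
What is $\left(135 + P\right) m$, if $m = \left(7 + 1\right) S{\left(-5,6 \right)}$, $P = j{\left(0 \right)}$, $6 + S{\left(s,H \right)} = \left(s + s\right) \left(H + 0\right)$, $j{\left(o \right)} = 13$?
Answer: $-78144$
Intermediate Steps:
$S{\left(s,H \right)} = -6 + 2 H s$ ($S{\left(s,H \right)} = -6 + \left(s + s\right) \left(H + 0\right) = -6 + 2 s H = -6 + 2 H s$)
$P = 13$
$m = -528$ ($m = \left(7 + 1\right) \left(-6 + 2 \cdot 6 \left(-5\right)\right) = 8 \left(-6 - 60\right) = 8 \left(-66\right) = -528$)
$\left(135 + P\right) m = \left(135 + 13\right) \left(-528\right) = 148 \left(-528\right) = -78144$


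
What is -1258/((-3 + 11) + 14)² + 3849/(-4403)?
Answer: -3700945/1065526 ≈ -3.4734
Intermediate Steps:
-1258/((-3 + 11) + 14)² + 3849/(-4403) = -1258/(8 + 14)² + 3849*(-1/4403) = -1258/(22²) - 3849/4403 = -1258/484 - 3849/4403 = -1258*1/484 - 3849/4403 = -629/242 - 3849/4403 = -3700945/1065526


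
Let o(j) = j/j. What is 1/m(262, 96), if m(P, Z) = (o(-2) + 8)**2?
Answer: 1/81 ≈ 0.012346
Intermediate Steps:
o(j) = 1
m(P, Z) = 81 (m(P, Z) = (1 + 8)**2 = 9**2 = 81)
1/m(262, 96) = 1/81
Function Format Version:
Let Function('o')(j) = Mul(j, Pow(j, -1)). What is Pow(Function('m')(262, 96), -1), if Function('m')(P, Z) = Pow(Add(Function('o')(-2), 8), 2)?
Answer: Rational(1, 81) ≈ 0.012346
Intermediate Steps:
Function('o')(j) = 1
Function('m')(P, Z) = 81 (Function('m')(P, Z) = Pow(Add(1, 8), 2) = Pow(9, 2) = 81)
Pow(Function('m')(262, 96), -1) = Pow(81, -1) = Rational(1, 81)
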